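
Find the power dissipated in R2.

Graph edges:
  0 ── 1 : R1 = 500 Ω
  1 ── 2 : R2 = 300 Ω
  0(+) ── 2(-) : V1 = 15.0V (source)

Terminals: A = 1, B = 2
Nodal analysis, taking node 2 as the 0 V reference.
Source V1 fixes V_0 = 15 V.
KCL at each unknown node (sum of currents leaving = 0; resistances in Ω):
  Node 1: (V_1 - 15)/500 + (V_1 - 0)/300 = 0
Collecting terms: 0.005333 × V_1 = 0.03  =>  V_1 = 5.625 V
I_R2 = (V_1 - V_2)/R2 = (5.625 - 0)/300 = 0.01875 A
P_R2 = I_R2² × R2 = (0.01875)² × 300 = 0.1055 W

Final answer: 0.1055 W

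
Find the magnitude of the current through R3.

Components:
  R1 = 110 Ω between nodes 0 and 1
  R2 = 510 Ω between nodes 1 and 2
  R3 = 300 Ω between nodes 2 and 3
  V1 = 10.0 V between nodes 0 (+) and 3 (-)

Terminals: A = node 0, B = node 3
Nodal analysis, taking node 3 as the 0 V reference.
Source V1 fixes V_0 = 10 V.
KCL at each unknown node (sum of currents leaving = 0; resistances in Ω):
  Node 1: (V_1 - 10)/110 + (V_1 - V_2)/510 = 0
  Node 2: (V_2 - V_1)/510 + (V_2 - 0)/300 = 0
Collecting terms (coefficients in siemens):
  0.01105·V_1 - 0.001961·V_2 = 0.09091
  0.005294·V_2 - 0.001961·V_1 = 0
Determinant D = (0.01105)(0.005294) - (-0.001961)(-0.001961) = 0.00005466
V_1 = [(0.09091)(0.005294) - (-0.001961)(0)]/D = 8.804 V
V_2 = [(0.01105)(0) - (0.09091)(-0.001961)]/D = 3.261 V
I_R3 = (V_2 - V_3)/R3 = (3.261 - 0)/300 = 0.01087 A
|I_R3| = 0.01087 A

Final answer: |I_R3| = 0.01087 A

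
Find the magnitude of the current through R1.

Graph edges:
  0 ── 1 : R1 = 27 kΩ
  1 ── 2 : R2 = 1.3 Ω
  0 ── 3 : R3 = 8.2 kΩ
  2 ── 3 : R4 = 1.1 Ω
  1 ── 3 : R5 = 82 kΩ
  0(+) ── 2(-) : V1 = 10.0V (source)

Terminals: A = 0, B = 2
Nodal analysis, taking node 2 as the 0 V reference.
Source V1 fixes V_0 = 10 V.
KCL at each unknown node (sum of currents leaving = 0; resistances in Ω):
  Node 1: (V_1 - 10)/27000 + (V_1 - 0)/1.3 + (V_1 - V_3)/82000 = 0
  Node 3: (V_3 - 10)/8200 + (V_3 - 0)/1.1 + (V_3 - V_1)/82000 = 0
Collecting terms (coefficients in siemens):
  0.7693·V_1 - 0.0000122·V_3 = 0.0003704
  0.9092·V_3 - 0.0000122·V_1 = 0.00122
Determinant D = (0.7693)(0.9092) - (-0.0000122)(-0.0000122) = 0.6994
V_1 = [(0.0003704)(0.9092) - (-0.0000122)(0.00122)]/D = 0.0004815 V
V_3 = [(0.7693)(0.00122) - (0.0003704)(-0.0000122)]/D = 0.001341 V
I_R1 = (V_0 - V_1)/R1 = (10 - 0.0004815)/27000 = 0.0003704 A
|I_R1| = 0.0003704 A

Final answer: |I_R1| = 0.0003704 A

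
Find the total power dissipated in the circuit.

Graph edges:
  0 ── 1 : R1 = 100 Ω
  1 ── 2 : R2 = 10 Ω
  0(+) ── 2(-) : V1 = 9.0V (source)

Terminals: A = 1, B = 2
Nodal analysis, taking node 2 as the 0 V reference.
Source V1 fixes V_0 = 9 V.
KCL at each unknown node (sum of currents leaving = 0; resistances in Ω):
  Node 1: (V_1 - 9)/100 + (V_1 - 0)/10 = 0
Collecting terms: 0.11 × V_1 = 0.09  =>  V_1 = 0.8182 V
Power in each resistor, P = (ΔV)²/R:
  P_R1 = (9 - 0.8182)²/100 = 0.6694 W
  P_R2 = (0.8182 - 0)²/10 = 0.06694 W
P_total = P_R1 + P_R2 = 0.7364 W

Final answer: 0.7364 W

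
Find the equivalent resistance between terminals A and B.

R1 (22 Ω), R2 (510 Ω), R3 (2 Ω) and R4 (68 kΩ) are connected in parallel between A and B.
Reduce the network between node 0 (A) and node 1 (B) by series/parallel combination:
  Rp1 = R1 ‖ R2 ‖ R3 ‖ R4 (parallel, all between nodes 0 and 1) = 1/(1/22 + 1/510 + 1/2 + 1/68000) = 1.827 Ω
R_eq = 1.827 Ω

Final answer: 1.827 Ω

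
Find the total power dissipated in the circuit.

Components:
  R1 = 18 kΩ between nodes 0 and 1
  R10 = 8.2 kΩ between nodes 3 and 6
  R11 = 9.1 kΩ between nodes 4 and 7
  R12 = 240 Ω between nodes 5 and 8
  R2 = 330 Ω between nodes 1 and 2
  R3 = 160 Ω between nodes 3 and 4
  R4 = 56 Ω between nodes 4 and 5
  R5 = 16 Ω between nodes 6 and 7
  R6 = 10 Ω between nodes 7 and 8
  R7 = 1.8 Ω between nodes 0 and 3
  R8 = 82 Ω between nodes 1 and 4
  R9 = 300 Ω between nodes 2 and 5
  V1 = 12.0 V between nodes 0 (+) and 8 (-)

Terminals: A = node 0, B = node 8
Nodal analysis, taking node 8 as the 0 V reference.
Source V1 fixes V_0 = 12 V.
KCL at each unknown node (sum of currents leaving = 0; resistances in Ω):
  Node 1: (V_1 - 12)/18000 + (V_1 - V_2)/330 + (V_1 - V_4)/82 = 0
  Node 2: (V_2 - V_1)/330 + (V_2 - V_5)/300 = 0
  Node 3: (V_3 - V_4)/160 + (V_3 - 12)/1.8 + (V_3 - V_6)/8200 = 0
  Node 4: (V_4 - V_3)/160 + (V_4 - V_5)/56 + (V_4 - V_1)/82 + (V_4 - V_7)/9100 = 0
  Node 5: (V_5 - V_4)/56 + (V_5 - V_2)/300 + (V_5 - 0)/240 = 0
  Node 6: (V_6 - V_7)/16 + (V_6 - V_3)/8200 = 0
  Node 7: (V_7 - V_6)/16 + (V_7 - 0)/10 + (V_7 - V_4)/9100 = 0
Collecting terms (coefficients in siemens):
  0.01528·V_1 - 0.00303·V_2 - 0.0122·V_4 = 0.0006667
  0.006364·V_2 - 0.00303·V_1 - 0.003333·V_5 = 0
  0.5619·V_3 - 0.00625·V_4 - 0.000122·V_6 = 6.667
  0.03641·V_4 - 0.0122·V_1 - 0.00625·V_3 - 0.01786·V_5 - 0.0001099·V_7 = 0
  0.02536·V_5 - 0.003333·V_2 - 0.01786·V_4 = 0
  0.06262·V_6 - 0.000122·V_3 - 0.0625·V_7 = 0
  0.1626·V_7 - 0.0001099·V_4 - 0.0625·V_6 = 0
Solving these 7 simultaneous equations (Gaussian elimination) gives:
  V_1 = 7.518 V, V_2 = 6.878 V, V_3 = 11.95 V, V_4 = 7.657 V
  V_5 = 6.296 V, V_6 = 0.04613 V, V_7 = 0.0229 V
Power in each resistor, P = (ΔV)²/R:
  P_R1 = (12 - 7.518)²/18000 = 0.001116 W
  P_R2 = (7.518 - 6.878)²/330 = 0.001241 W
  P_R3 = (11.95 - 7.657)²/160 = 0.1151 W
  P_R4 = (7.657 - 6.296)²/56 = 0.03306 W
  P_R5 = (0.04613 - 0.0229)²/16 = 0.00003371 W
  P_R6 = (0.0229 - 0)²/10 = 0.00005246 W
  P_R7 = (12 - 11.95)²/1.8 = 0.001439 W
  P_R8 = (7.518 - 7.657)²/82 = 0.0002344 W
  P_R9 = (6.878 - 6.296)²/300 = 0.001129 W
  P_R10 = (11.95 - 0.04613)²/8200 = 0.01728 W
  P_R11 = (7.657 - 0.0229)²/9100 = 0.006404 W
  P_R12 = (6.296 - 0)²/240 = 0.1652 W
P_total = P_R1 + P_R2 + P_R3 + P_R4 + P_R5 + P_R6 + P_R7 + P_R8 + P_R9 + P_R10 + P_R11 + P_R12 = 0.3423 W

Final answer: 0.3423 W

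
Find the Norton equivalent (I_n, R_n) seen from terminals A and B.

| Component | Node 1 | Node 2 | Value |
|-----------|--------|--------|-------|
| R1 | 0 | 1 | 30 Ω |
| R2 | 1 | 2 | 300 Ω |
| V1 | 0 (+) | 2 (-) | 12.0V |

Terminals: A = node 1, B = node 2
Find the Thévenin equivalent first; then I_n = V_th/R_th and R_n = R_th.
Step 1 — V_th is the open-circuit voltage V_A - V_B (nothing connected across the terminals).
Nodal analysis, taking node 2 as the 0 V reference.
Source V1 fixes V_0 = 12 V.
KCL at each unknown node (sum of currents leaving = 0; resistances in Ω):
  Node 1: (V_1 - 12)/30 + (V_1 - 0)/300 = 0
Collecting terms: 0.03667 × V_1 = 0.4  =>  V_1 = 10.91 V
V_th = V_1 - V_2 = 10.91 - 0 = 10.91 V
Step 2 — R_th: zero the source — replace V1 by a short circuit (node 2 merges into node 0) — and find the resistance seen between A (node 1) and B (node 0).
Reduce the network between node 1 (A) and node 0 (B) by series/parallel combination:
  Rp1 = R1 ‖ R2 (parallel, both between nodes 0 and 1) = 1/(1/30 + 1/300) = 27.27 Ω
R_th = 27.27 Ω
I_n = V_th/R_th = 10.91/27.27 = 0.4 A, and R_n = R_th = 27.27 Ω

Final answer: I_n = 0.4 A, R_n = 27.27 Ω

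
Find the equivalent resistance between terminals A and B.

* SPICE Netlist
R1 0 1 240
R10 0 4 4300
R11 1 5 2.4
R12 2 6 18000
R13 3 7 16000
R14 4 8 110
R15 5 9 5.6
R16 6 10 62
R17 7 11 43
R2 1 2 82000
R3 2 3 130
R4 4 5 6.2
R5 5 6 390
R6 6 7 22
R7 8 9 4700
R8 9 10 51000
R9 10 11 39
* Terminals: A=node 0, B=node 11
The network is not a plain series/parallel combination. Inject a 1 A test current into terminal A (node 0) and return it from terminal B (node 11); then R_eq = V_A / (1 A).
Nodal analysis, taking node 11 as the 0 V reference.
Current source I_test pushes 1 A into node 0 and draws it out of node 11.
KCL at each unknown node (sum of currents leaving = 0; resistances in Ω):
  Node 0: (V_0 - V_1)/240 + (V_0 - V_4)/4300 - 1 = 0
  Node 1: (V_1 - V_0)/240 + (V_1 - V_2)/82000 + (V_1 - V_5)/2.4 = 0
  Node 2: (V_2 - V_1)/82000 + (V_2 - V_3)/130 + (V_2 - V_6)/18000 = 0
  Node 3: (V_3 - V_2)/130 + (V_3 - V_7)/16000 = 0
  Node 4: (V_4 - V_0)/4300 + (V_4 - V_5)/6.2 + (V_4 - V_8)/110 = 0
  Node 5: (V_5 - V_1)/2.4 + (V_5 - V_4)/6.2 + (V_5 - V_6)/390 + (V_5 - V_9)/5.6 = 0
  Node 6: (V_6 - V_2)/18000 + (V_6 - V_5)/390 + (V_6 - V_7)/22 + (V_6 - V_10)/62 = 0
  Node 7: (V_7 - V_3)/16000 + (V_7 - V_6)/22 + (V_7 - 0)/43 = 0
  Node 8: (V_8 - V_4)/110 + (V_8 - V_9)/4700 = 0
  Node 9: (V_9 - V_5)/5.6 + (V_9 - V_8)/4700 + (V_9 - V_10)/51000 = 0
  Node 10: (V_10 - V_6)/62 + (V_10 - V_9)/51000 + (V_10 - 0)/39 = 0
Collecting terms (coefficients in siemens):
  0.004399·V_0 - 0.004167·V_1 - 0.0002326·V_4 = 1
  0.4208·V_1 - 0.004167·V_0 - 0.0000122·V_2 - 0.4167·V_5 = 0
  0.00776·V_2 - 0.0000122·V_1 - 0.007692·V_3 - 0.00005556·V_6 = 0
  0.007755·V_3 - 0.007692·V_2 - 0.0000625·V_7 = 0
  0.1706·V_4 - 0.0002326·V_0 - 0.1613·V_5 - 0.009091·V_8 = 0
  0.7591·V_5 - 0.4167·V_1 - 0.1613·V_4 - 0.002564·V_6 - 0.1786·V_9 = 0
  0.0642·V_6 - 0.00005556·V_2 - 0.002564·V_5 - 0.04545·V_7 - 0.01613·V_10 = 0
  0.06877·V_7 - 0.0000625·V_3 - 0.04545·V_6 = 0
  0.009304·V_8 - 0.009091·V_4 - 0.0002128·V_9 = 0
  0.1788·V_9 - 0.1786·V_5 - 0.0002128·V_8 - 0.00001961·V_10 = 0
  0.04179·V_10 - 0.01613·V_6 - 0.00001961·V_9 = 0
Solving these 11 simultaneous equations (Gaussian elimination) gives:
  V_0 = 654 V, V_1 = 426.8 V, V_2 = 69.39 V, V_3 = 69.04 V
  V_4 = 424.8 V, V_5 = 424.5 V, V_6 = 39.32 V, V_7 = 26.05 V
  V_8 = 424.8 V, V_9 = 424.4 V, V_10 = 15.37 V
R_eq = V_0 / 1 A = 654 Ω

Final answer: 654 Ω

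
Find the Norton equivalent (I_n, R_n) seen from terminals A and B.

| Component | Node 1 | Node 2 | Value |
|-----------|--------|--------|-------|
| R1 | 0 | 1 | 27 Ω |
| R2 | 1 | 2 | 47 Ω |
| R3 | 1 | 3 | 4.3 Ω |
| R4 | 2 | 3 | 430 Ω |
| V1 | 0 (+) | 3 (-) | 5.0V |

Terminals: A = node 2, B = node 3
Find the Thévenin equivalent first; then I_n = V_th/R_th and R_n = R_th.
Step 1 — V_th is the open-circuit voltage V_A - V_B (nothing connected across the terminals).
Nodal analysis, taking node 3 as the 0 V reference.
Source V1 fixes V_0 = 5 V.
KCL at each unknown node (sum of currents leaving = 0; resistances in Ω):
  Node 1: (V_1 - 5)/27 + (V_1 - V_2)/47 + (V_1 - 0)/4.3 = 0
  Node 2: (V_2 - V_1)/47 + (V_2 - 0)/430 = 0
Collecting terms (coefficients in siemens):
  0.2909·V_1 - 0.02128·V_2 = 0.1852
  0.0236·V_2 - 0.02128·V_1 = 0
Determinant D = (0.2909)(0.0236) - (-0.02128)(-0.02128) = 0.006413
V_1 = [(0.1852)(0.0236) - (-0.02128)(0)]/D = 0.6816 V
V_2 = [(0.2909)(0) - (0.1852)(-0.02128)]/D = 0.6144 V
V_th = V_2 - V_3 = 0.6144 - 0 = 0.6144 V
Step 2 — R_th: zero the source — replace V1 by a short circuit (node 3 merges into node 0) — and find the resistance seen between A (node 2) and B (node 0).
Reduce the network between node 2 (A) and node 0 (B) by series/parallel combination:
  Rp1 = R1 ‖ R3 (parallel, both between nodes 0 and 1) = 1/(1/27 + 1/4.3) = 3.709 Ω
  Rs1 = R2 + Rp1 (series, joined only at node 1) = 47 + 3.709 = 50.71 Ω
  Rp2 = R4 ‖ Rs1 (parallel, both between nodes 0 and 2) = 1/(1/430 + 1/50.71) = 45.36 Ω
R_th = 45.36 Ω
I_n = V_th/R_th = 0.6144/45.36 = 0.01355 A, and R_n = R_th = 45.36 Ω

Final answer: I_n = 0.01355 A, R_n = 45.36 Ω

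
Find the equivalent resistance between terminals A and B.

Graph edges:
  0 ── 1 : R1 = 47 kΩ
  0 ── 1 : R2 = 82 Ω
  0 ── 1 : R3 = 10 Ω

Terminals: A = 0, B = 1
Reduce the network between node 0 (A) and node 1 (B) by series/parallel combination:
  Rp1 = R1 ‖ R2 ‖ R3 (parallel, all between nodes 0 and 1) = 1/(1/47000 + 1/82 + 1/10) = 8.911 Ω
R_eq = 8.911 Ω

Final answer: 8.911 Ω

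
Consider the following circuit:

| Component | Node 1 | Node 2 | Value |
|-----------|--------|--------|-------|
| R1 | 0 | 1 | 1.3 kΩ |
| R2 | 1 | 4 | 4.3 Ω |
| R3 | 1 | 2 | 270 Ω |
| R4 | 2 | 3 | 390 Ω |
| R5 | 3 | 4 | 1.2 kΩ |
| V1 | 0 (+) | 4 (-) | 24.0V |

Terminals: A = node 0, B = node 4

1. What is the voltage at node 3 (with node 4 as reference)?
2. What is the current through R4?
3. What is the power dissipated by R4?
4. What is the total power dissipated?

Nodal analysis, taking node 4 as the 0 V reference.
Source V1 fixes V_0 = 24 V.
KCL at each unknown node (sum of currents leaving = 0; resistances in Ω):
  Node 1: (V_1 - 24)/1300 + (V_1 - 0)/4.3 + (V_1 - V_2)/270 = 0
  Node 2: (V_2 - V_1)/270 + (V_2 - V_3)/390 = 0
  Node 3: (V_3 - V_2)/390 + (V_3 - 0)/1200 = 0
Collecting terms (coefficients in siemens):
  0.237·V_1 - 0.003704·V_2 = 0.01846
  0.006268·V_2 - 0.003704·V_1 - 0.002564·V_3 = 0
  0.003397·V_3 - 0.002564·V_2 = 0
Solving these 3 simultaneous equations (Gaussian elimination) gives:
  V_1 = 0.07894 V, V_2 = 0.06748 V, V_3 = 0.05093 V
Part 1:
  Read off the nodal solution: V_3 = 0.05093 V
Part 2:
  I_R4 = (V_2 - V_3)/R4 = (0.06748 - 0.05093)/390 = 0.00004244 A
  Magnitude: I_R4 = 0.00004244 A
Part 3:
  I_R4 = (V_2 - V_3)/R4 = (0.06748 - 0.05093)/390 = 0.00004244 A
  P_R4 = I_R4² × R4 = (0.00004244)² × 390 = 0.0000007025 W
Part 4:
  Power in each resistor, P = (ΔV)²/R:
    P_R1 = (24 - 0.07894)²/1300 = 0.4402 W
    P_R2 = (0.07894 - 0)²/4.3 = 0.001449 W
    P_R3 = (0.07894 - 0.06748)²/270 = 0.0000004863 W
    P_R4 = (0.06748 - 0.05093)²/390 = 0.0000007025 W
    P_R5 = (0.05093 - 0)²/1200 = 0.000002162 W
  P_total = P_R1 + P_R2 + P_R3 + P_R4 + P_R5 = 0.4416 W

Final answers:
1. V_3 = 0.05093 V
2. I_R4 = 4.244e-05 A
3. P_R4 = 7.025e-07 W
4. P_total = 0.4416 W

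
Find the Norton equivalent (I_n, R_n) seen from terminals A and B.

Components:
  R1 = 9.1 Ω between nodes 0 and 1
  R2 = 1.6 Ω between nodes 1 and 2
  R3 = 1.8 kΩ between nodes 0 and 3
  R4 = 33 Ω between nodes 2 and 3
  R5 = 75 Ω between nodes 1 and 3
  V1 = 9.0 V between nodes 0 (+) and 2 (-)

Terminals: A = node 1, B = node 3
Find the Thévenin equivalent first; then I_n = V_th/R_th and R_n = R_th.
Step 1 — V_th is the open-circuit voltage V_A - V_B (nothing connected across the terminals).
Nodal analysis, taking node 2 as the 0 V reference.
Source V1 fixes V_0 = 9 V.
KCL at each unknown node (sum of currents leaving = 0; resistances in Ω):
  Node 1: (V_1 - 9)/9.1 + (V_1 - 0)/1.6 + (V_1 - V_3)/75 = 0
  Node 3: (V_3 - 9)/1800 + (V_3 - 0)/33 + (V_3 - V_1)/75 = 0
Collecting terms (coefficients in siemens):
  0.7482·V_1 - 0.01333·V_3 = 0.989
  0.04419·V_3 - 0.01333·V_1 = 0.005
Determinant D = (0.7482)(0.04419) - (-0.01333)(-0.01333) = 0.03289
V_1 = [(0.989)(0.04419) - (-0.01333)(0.005)]/D = 1.331 V
V_3 = [(0.7482)(0.005) - (0.989)(-0.01333)]/D = 0.5147 V
V_th = V_1 - V_3 = 1.331 - 0.5147 = 0.8163 V
Step 2 — R_th: zero the source — replace V1 by a short circuit (node 2 merges into node 0) — and find the resistance seen between A (node 1) and B (node 3).
Reduce the network between node 1 (A) and node 3 (B) by series/parallel combination:
  Rp1 = R1 ‖ R2 (parallel, both between nodes 0 and 1) = 1/(1/9.1 + 1/1.6) = 1.361 Ω
  Rp2 = R3 ‖ R4 (parallel, both between nodes 0 and 3) = 1/(1/1800 + 1/33) = 32.41 Ω
  Rs1 = Rp1 + Rp2 (series, joined only at node 0) = 1.361 + 32.41 = 33.77 Ω
  Rp3 = R5 ‖ Rs1 (parallel, both between nodes 1 and 3) = 1/(1/75 + 1/33.77) = 23.28 Ω
R_th = 23.28 Ω
I_n = V_th/R_th = 0.8163/23.28 = 0.03506 A, and R_n = R_th = 23.28 Ω

Final answer: I_n = 0.03506 A, R_n = 23.28 Ω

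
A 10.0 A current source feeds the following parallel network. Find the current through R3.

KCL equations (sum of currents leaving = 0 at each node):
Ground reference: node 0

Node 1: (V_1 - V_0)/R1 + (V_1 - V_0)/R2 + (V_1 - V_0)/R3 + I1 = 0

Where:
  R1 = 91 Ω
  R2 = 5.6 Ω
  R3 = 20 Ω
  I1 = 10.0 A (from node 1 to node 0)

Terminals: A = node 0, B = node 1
All resistors sit directly between nodes 0 and 1, so they are in parallel and share one voltage V; the full source current 10 A splits among them.
1/R_par = 1/91 + 1/5.6 + 1/20 = 0.2396 S  =>  R_par = 4.174 Ω
V = I × R_par = 10 × 4.174 = 41.74 V
I_R3 = V/R3 = 41.74/20 = 2.087 A

Final answer: 2.087 A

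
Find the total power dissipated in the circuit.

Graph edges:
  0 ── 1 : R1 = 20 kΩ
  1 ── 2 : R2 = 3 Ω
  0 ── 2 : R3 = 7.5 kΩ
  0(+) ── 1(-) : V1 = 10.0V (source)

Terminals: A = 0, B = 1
Nodal analysis, taking node 1 as the 0 V reference.
Source V1 fixes V_0 = 10 V.
KCL at each unknown node (sum of currents leaving = 0; resistances in Ω):
  Node 2: (V_2 - 0)/3 + (V_2 - 10)/7500 = 0
Collecting terms: 0.3335 × V_2 = 0.001333  =>  V_2 = 0.003998 V
Power in each resistor, P = (ΔV)²/R:
  P_R1 = (10 - 0)²/20000 = 0.005 W
  P_R2 = (0 - 0.003998)²/3 = 0.000005329 W
  P_R3 = (10 - 0.003998)²/7500 = 0.01332 W
P_total = P_R1 + P_R2 + P_R3 = 0.01833 W

Final answer: 0.01833 W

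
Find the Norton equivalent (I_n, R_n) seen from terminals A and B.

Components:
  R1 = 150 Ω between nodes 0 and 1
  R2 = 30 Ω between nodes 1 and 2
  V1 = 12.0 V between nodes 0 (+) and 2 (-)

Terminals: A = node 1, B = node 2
Find the Thévenin equivalent first; then I_n = V_th/R_th and R_n = R_th.
Step 1 — V_th is the open-circuit voltage V_A - V_B (nothing connected across the terminals).
Nodal analysis, taking node 2 as the 0 V reference.
Source V1 fixes V_0 = 12 V.
KCL at each unknown node (sum of currents leaving = 0; resistances in Ω):
  Node 1: (V_1 - 12)/150 + (V_1 - 0)/30 = 0
Collecting terms: 0.04 × V_1 = 0.08  =>  V_1 = 2 V
V_th = V_1 - V_2 = 2 - 0 = 2 V
Step 2 — R_th: zero the source — replace V1 by a short circuit (node 2 merges into node 0) — and find the resistance seen between A (node 1) and B (node 0).
Reduce the network between node 1 (A) and node 0 (B) by series/parallel combination:
  Rp1 = R1 ‖ R2 (parallel, both between nodes 0 and 1) = 1/(1/150 + 1/30) = 25 Ω
R_th = 25 Ω
I_n = V_th/R_th = 2/25 = 0.08 A, and R_n = R_th = 25 Ω

Final answer: I_n = 0.08 A, R_n = 25 Ω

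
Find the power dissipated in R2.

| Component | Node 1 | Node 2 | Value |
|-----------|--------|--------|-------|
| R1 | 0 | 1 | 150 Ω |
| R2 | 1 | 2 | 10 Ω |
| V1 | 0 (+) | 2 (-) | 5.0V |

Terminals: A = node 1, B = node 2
Nodal analysis, taking node 2 as the 0 V reference.
Source V1 fixes V_0 = 5 V.
KCL at each unknown node (sum of currents leaving = 0; resistances in Ω):
  Node 1: (V_1 - 5)/150 + (V_1 - 0)/10 = 0
Collecting terms: 0.1067 × V_1 = 0.03333  =>  V_1 = 0.3125 V
I_R2 = (V_1 - V_2)/R2 = (0.3125 - 0)/10 = 0.03125 A
P_R2 = I_R2² × R2 = (0.03125)² × 10 = 0.009766 W

Final answer: 0.009766 W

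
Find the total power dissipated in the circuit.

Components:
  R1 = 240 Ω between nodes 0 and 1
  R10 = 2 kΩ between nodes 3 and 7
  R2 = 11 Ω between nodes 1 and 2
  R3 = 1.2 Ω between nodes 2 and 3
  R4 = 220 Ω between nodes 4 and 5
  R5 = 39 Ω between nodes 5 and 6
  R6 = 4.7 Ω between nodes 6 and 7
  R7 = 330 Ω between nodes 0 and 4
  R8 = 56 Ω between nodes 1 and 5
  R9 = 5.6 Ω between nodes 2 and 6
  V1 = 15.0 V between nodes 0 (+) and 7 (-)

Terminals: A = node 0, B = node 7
Nodal analysis, taking node 7 as the 0 V reference.
Source V1 fixes V_0 = 15 V.
KCL at each unknown node (sum of currents leaving = 0; resistances in Ω):
  Node 1: (V_1 - 15)/240 + (V_1 - V_2)/11 + (V_1 - V_5)/56 = 0
  Node 2: (V_2 - V_1)/11 + (V_2 - V_3)/1.2 + (V_2 - V_6)/5.6 = 0
  Node 3: (V_3 - V_2)/1.2 + (V_3 - 0)/2000 = 0
  Node 4: (V_4 - V_5)/220 + (V_4 - 15)/330 = 0
  Node 5: (V_5 - V_4)/220 + (V_5 - V_6)/39 + (V_5 - V_1)/56 = 0
  Node 6: (V_6 - V_5)/39 + (V_6 - 0)/4.7 + (V_6 - V_2)/5.6 = 0
Collecting terms (coefficients in siemens):
  0.1129·V_1 - 0.09091·V_2 - 0.01786·V_5 = 0.0625
  1.103·V_2 - 0.09091·V_1 - 0.8333·V_3 - 0.1786·V_6 = 0
  0.8338·V_3 - 0.8333·V_2 = 0
  0.007576·V_4 - 0.004545·V_5 = 0.04545
  0.04804·V_5 - 0.01786·V_1 - 0.004545·V_4 - 0.02564·V_6 = 0
  0.417·V_6 - 0.1786·V_2 - 0.02564·V_5 = 0
Solving these 6 simultaneous equations (Gaussian elimination) gives:
  V_1 = 1.33 V, V_2 = 0.701 V, V_3 = 0.7006 V, V_4 = 6.806 V
  V_5 = 1.343 V, V_6 = 0.3828 V
Power in each resistor, P = (ΔV)²/R:
  P_R1 = (15 - 1.33)²/240 = 0.7786 W
  P_R2 = (1.33 - 0.701)²/11 = 0.03597 W
  P_R3 = (0.701 - 0.7006)²/1.2 = 0.0000001473 W
  P_R4 = (6.806 - 1.343)²/220 = 0.1357 W
  P_R5 = (1.343 - 0.3828)²/39 = 0.02362 W
  P_R6 = (0.3828 - 0)²/4.7 = 0.03117 W
  P_R7 = (15 - 6.806)²/330 = 0.2035 W
  P_R8 = (1.33 - 1.343)²/56 = 0.000002787 W
  P_R9 = (0.701 - 0.3828)²/5.6 = 0.01809 W
  P_R10 = (0.7006 - 0)²/2000 = 0.0002454 W
P_total = P_R1 + P_R2 + P_R3 + P_R4 + P_R5 + P_R6 + P_R7 + P_R8 + P_R9 + P_R10 = 1.227 W

Final answer: 1.227 W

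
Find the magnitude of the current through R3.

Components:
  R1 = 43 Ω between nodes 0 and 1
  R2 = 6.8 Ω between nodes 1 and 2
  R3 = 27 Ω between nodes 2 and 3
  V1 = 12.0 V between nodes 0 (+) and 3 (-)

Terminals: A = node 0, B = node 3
Nodal analysis, taking node 3 as the 0 V reference.
Source V1 fixes V_0 = 12 V.
KCL at each unknown node (sum of currents leaving = 0; resistances in Ω):
  Node 1: (V_1 - 12)/43 + (V_1 - V_2)/6.8 = 0
  Node 2: (V_2 - V_1)/6.8 + (V_2 - 0)/27 = 0
Collecting terms (coefficients in siemens):
  0.1703·V_1 - 0.1471·V_2 = 0.2791
  0.1841·V_2 - 0.1471·V_1 = 0
Determinant D = (0.1703)(0.1841) - (-0.1471)(-0.1471) = 0.009728
V_1 = [(0.2791)(0.1841) - (-0.1471)(0)]/D = 5.281 V
V_2 = [(0.1703)(0) - (0.2791)(-0.1471)]/D = 4.219 V
I_R3 = (V_2 - V_3)/R3 = (4.219 - 0)/27 = 0.1562 A
|I_R3| = 0.1562 A

Final answer: |I_R3| = 0.1562 A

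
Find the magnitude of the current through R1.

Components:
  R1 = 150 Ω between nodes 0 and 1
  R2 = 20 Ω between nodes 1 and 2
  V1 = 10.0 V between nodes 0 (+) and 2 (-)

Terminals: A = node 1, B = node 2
Nodal analysis, taking node 2 as the 0 V reference.
Source V1 fixes V_0 = 10 V.
KCL at each unknown node (sum of currents leaving = 0; resistances in Ω):
  Node 1: (V_1 - 10)/150 + (V_1 - 0)/20 = 0
Collecting terms: 0.05667 × V_1 = 0.06667  =>  V_1 = 1.176 V
I_R1 = (V_0 - V_1)/R1 = (10 - 1.176)/150 = 0.05882 A
|I_R1| = 0.05882 A

Final answer: |I_R1| = 0.05882 A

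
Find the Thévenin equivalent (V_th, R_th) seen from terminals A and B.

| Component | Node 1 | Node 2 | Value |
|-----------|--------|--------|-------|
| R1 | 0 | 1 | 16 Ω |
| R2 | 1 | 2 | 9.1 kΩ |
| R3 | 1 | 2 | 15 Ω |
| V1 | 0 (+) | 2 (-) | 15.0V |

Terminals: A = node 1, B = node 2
Step 1 — V_th is the open-circuit voltage V_A - V_B (nothing connected across the terminals).
Nodal analysis, taking node 2 as the 0 V reference.
Source V1 fixes V_0 = 15 V.
KCL at each unknown node (sum of currents leaving = 0; resistances in Ω):
  Node 1: (V_1 - 15)/16 + (V_1 - 0)/9100 + (V_1 - 0)/15 = 0
Collecting terms: 0.1293 × V_1 = 0.9375  =>  V_1 = 7.252 V
V_th = V_1 - V_2 = 7.252 - 0 = 7.252 V
Step 2 — R_th: zero the source — replace V1 by a short circuit (node 2 merges into node 0) — and find the resistance seen between A (node 1) and B (node 0).
Reduce the network between node 1 (A) and node 0 (B) by series/parallel combination:
  Rp1 = R1 ‖ R2 ‖ R3 (parallel, all between nodes 0 and 1) = 1/(1/16 + 1/9100 + 1/15) = 7.735 Ω
R_th = 7.735 Ω

Final answer: V_th = 7.252 V, R_th = 7.735 Ω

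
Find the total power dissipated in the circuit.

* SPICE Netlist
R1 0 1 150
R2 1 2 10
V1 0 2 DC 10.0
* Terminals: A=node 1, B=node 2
Nodal analysis, taking node 2 as the 0 V reference.
Source V1 fixes V_0 = 10 V.
KCL at each unknown node (sum of currents leaving = 0; resistances in Ω):
  Node 1: (V_1 - 10)/150 + (V_1 - 0)/10 = 0
Collecting terms: 0.1067 × V_1 = 0.06667  =>  V_1 = 0.625 V
Power in each resistor, P = (ΔV)²/R:
  P_R1 = (10 - 0.625)²/150 = 0.5859 W
  P_R2 = (0.625 - 0)²/10 = 0.03906 W
P_total = P_R1 + P_R2 = 0.625 W

Final answer: 0.625 W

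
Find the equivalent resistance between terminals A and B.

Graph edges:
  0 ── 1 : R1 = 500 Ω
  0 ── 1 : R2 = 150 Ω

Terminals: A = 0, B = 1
Reduce the network between node 0 (A) and node 1 (B) by series/parallel combination:
  Rp1 = R1 ‖ R2 (parallel, both between nodes 0 and 1) = 1/(1/500 + 1/150) = 115.4 Ω
R_eq = 115.4 Ω

Final answer: 115.4 Ω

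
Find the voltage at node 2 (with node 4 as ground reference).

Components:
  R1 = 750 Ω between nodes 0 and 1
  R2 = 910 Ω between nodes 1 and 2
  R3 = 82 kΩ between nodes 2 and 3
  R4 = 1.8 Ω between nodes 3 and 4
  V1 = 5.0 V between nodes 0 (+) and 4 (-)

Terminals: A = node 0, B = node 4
Nodal analysis, taking node 4 as the 0 V reference.
Source V1 fixes V_0 = 5 V.
KCL at each unknown node (sum of currents leaving = 0; resistances in Ω):
  Node 1: (V_1 - 5)/750 + (V_1 - V_2)/910 = 0
  Node 2: (V_2 - V_1)/910 + (V_2 - V_3)/82000 = 0
  Node 3: (V_3 - V_2)/82000 + (V_3 - 0)/1.8 = 0
Collecting terms (coefficients in siemens):
  0.002432·V_1 - 0.001099·V_2 = 0.006667
  0.001111·V_2 - 0.001099·V_1 - 0.0000122·V_3 = 0
  0.5556·V_3 - 0.0000122·V_2 = 0
Solving these 3 simultaneous equations (Gaussian elimination) gives:
  V_1 = 4.955 V, V_2 = 4.901 V, V_3 = 0.0001076 V
The requested potential is V_2 = 4.901 V.

Final answer: V_2 = 4.901 V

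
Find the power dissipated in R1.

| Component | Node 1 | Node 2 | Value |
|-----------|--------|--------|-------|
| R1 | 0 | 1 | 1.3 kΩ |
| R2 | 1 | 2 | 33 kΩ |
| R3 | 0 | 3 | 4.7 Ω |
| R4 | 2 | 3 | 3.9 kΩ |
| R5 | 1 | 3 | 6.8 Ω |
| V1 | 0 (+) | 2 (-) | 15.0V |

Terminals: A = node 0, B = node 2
Nodal analysis, taking node 2 as the 0 V reference.
Source V1 fixes V_0 = 15 V.
KCL at each unknown node (sum of currents leaving = 0; resistances in Ω):
  Node 1: (V_1 - 15)/1300 + (V_1 - 0)/33000 + (V_1 - V_3)/6.8 = 0
  Node 3: (V_3 - 15)/4.7 + (V_3 - 0)/3900 + (V_3 - V_1)/6.8 = 0
Collecting terms (coefficients in siemens):
  0.1479·V_1 - 0.1471·V_3 = 0.01154
  0.3601·V_3 - 0.1471·V_1 = 3.191
Determinant D = (0.1479)(0.3601) - (-0.1471)(-0.1471) = 0.03161
V_1 = [(0.01154)(0.3601) - (-0.1471)(3.191)]/D = 14.98 V
V_3 = [(0.1479)(3.191) - (0.01154)(-0.1471)]/D = 14.98 V
I_R1 = (V_0 - V_1)/R1 = (15 - 14.98)/1300 = 0.00001774 A
P_R1 = I_R1² × R1 = (0.00001774)² × 1300 = 0.0000004093 W

Final answer: 4.093e-07 W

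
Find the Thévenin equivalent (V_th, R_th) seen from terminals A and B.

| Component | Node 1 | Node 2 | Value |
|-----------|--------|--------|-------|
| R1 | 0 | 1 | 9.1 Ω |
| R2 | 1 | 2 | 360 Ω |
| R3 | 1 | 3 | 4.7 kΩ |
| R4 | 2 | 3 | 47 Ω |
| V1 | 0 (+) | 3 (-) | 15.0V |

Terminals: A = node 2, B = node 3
Step 1 — V_th is the open-circuit voltage V_A - V_B (nothing connected across the terminals).
Nodal analysis, taking node 3 as the 0 V reference.
Source V1 fixes V_0 = 15 V.
KCL at each unknown node (sum of currents leaving = 0; resistances in Ω):
  Node 1: (V_1 - 15)/9.1 + (V_1 - V_2)/360 + (V_1 - 0)/4700 = 0
  Node 2: (V_2 - V_1)/360 + (V_2 - 0)/47 = 0
Collecting terms (coefficients in siemens):
  0.1129·V_1 - 0.002778·V_2 = 1.648
  0.02405·V_2 - 0.002778·V_1 = 0
Determinant D = (0.1129)(0.02405) - (-0.002778)(-0.002778) = 0.002708
V_1 = [(1.648)(0.02405) - (-0.002778)(0)]/D = 14.64 V
V_2 = [(0.1129)(0) - (1.648)(-0.002778)]/D = 1.691 V
V_th = V_2 - V_3 = 1.691 - 0 = 1.691 V
Step 2 — R_th: zero the source — replace V1 by a short circuit (node 3 merges into node 0) — and find the resistance seen between A (node 2) and B (node 0).
Reduce the network between node 2 (A) and node 0 (B) by series/parallel combination:
  Rp1 = R1 ‖ R3 (parallel, both between nodes 0 and 1) = 1/(1/9.1 + 1/4700) = 9.082 Ω
  Rs1 = R2 + Rp1 (series, joined only at node 1) = 360 + 9.082 = 369.1 Ω
  Rp2 = R4 ‖ Rs1 (parallel, both between nodes 0 and 2) = 1/(1/47 + 1/369.1) = 41.69 Ω
R_th = 41.69 Ω

Final answer: V_th = 1.691 V, R_th = 41.69 Ω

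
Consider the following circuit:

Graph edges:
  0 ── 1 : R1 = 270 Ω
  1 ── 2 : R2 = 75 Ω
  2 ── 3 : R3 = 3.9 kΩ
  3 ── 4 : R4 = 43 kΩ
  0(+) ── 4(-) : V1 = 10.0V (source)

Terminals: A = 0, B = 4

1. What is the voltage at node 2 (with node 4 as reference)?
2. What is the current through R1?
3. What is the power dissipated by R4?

Nodal analysis, taking node 4 as the 0 V reference.
Source V1 fixes V_0 = 10 V.
KCL at each unknown node (sum of currents leaving = 0; resistances in Ω):
  Node 1: (V_1 - 10)/270 + (V_1 - V_2)/75 = 0
  Node 2: (V_2 - V_1)/75 + (V_2 - V_3)/3900 = 0
  Node 3: (V_3 - V_2)/3900 + (V_3 - 0)/43000 = 0
Collecting terms (coefficients in siemens):
  0.01704·V_1 - 0.01333·V_2 = 0.03704
  0.01359·V_2 - 0.01333·V_1 - 0.0002564·V_3 = 0
  0.0002797·V_3 - 0.0002564·V_2 = 0
Solving these 3 simultaneous equations (Gaussian elimination) gives:
  V_1 = 9.943 V, V_2 = 9.927 V, V_3 = 9.101 V
Part 1:
  Read off the nodal solution: V_2 = 9.927 V
Part 2:
  I_R1 = (V_0 - V_1)/R1 = (10 - 9.943)/270 = 0.0002117 A
  Magnitude: I_R1 = 0.0002117 A
Part 3:
  I_R4 = (V_3 - V_4)/R4 = (9.101 - 0)/43000 = 0.0002117 A
  P_R4 = I_R4² × R4 = (0.0002117)² × 43000 = 0.001926 W

Final answers:
1. V_2 = 9.927 V
2. I_R1 = 0.0002117 A
3. P_R4 = 0.001926 W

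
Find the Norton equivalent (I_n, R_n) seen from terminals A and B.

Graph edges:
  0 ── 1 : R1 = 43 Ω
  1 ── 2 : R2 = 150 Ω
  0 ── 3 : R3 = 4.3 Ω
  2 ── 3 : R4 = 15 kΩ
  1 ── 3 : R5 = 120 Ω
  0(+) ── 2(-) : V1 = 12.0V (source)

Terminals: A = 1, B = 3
Find the Thévenin equivalent first; then I_n = V_th/R_th and R_n = R_th.
Step 1 — V_th is the open-circuit voltage V_A - V_B (nothing connected across the terminals).
Nodal analysis, taking node 2 as the 0 V reference.
Source V1 fixes V_0 = 12 V.
KCL at each unknown node (sum of currents leaving = 0; resistances in Ω):
  Node 1: (V_1 - 12)/43 + (V_1 - 0)/150 + (V_1 - V_3)/120 = 0
  Node 3: (V_3 - 12)/4.3 + (V_3 - 0)/15000 + (V_3 - V_1)/120 = 0
Collecting terms (coefficients in siemens):
  0.03826·V_1 - 0.008333·V_3 = 0.2791
  0.241·V_3 - 0.008333·V_1 = 2.791
Determinant D = (0.03826)(0.241) - (-0.008333)(-0.008333) = 0.009149
V_1 = [(0.2791)(0.241) - (-0.008333)(2.791)]/D = 9.892 V
V_3 = [(0.03826)(2.791) - (0.2791)(-0.008333)]/D = 11.92 V
V_th = V_1 - V_3 = 9.892 - 11.92 = -2.032 V
Step 2 — R_th: zero the source — replace V1 by a short circuit (node 2 merges into node 0) — and find the resistance seen between A (node 1) and B (node 3).
Reduce the network between node 1 (A) and node 3 (B) by series/parallel combination:
  Rp1 = R1 ‖ R2 (parallel, both between nodes 0 and 1) = 1/(1/43 + 1/150) = 33.42 Ω
  Rp2 = R3 ‖ R4 (parallel, both between nodes 0 and 3) = 1/(1/4.3 + 1/15000) = 4.299 Ω
  Rs1 = Rp1 + Rp2 (series, joined only at node 0) = 33.42 + 4.299 = 37.72 Ω
  Rp3 = R5 ‖ Rs1 (parallel, both between nodes 1 and 3) = 1/(1/120 + 1/37.72) = 28.7 Ω
R_th = 28.7 Ω
I_n = V_th/R_th = -2.032/28.7 = -0.07079 A, and R_n = R_th = 28.7 Ω

Final answer: I_n = -0.07079 A, R_n = 28.7 Ω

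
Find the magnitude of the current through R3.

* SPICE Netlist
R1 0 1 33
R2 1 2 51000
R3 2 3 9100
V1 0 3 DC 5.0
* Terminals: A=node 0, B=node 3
Nodal analysis, taking node 3 as the 0 V reference.
Source V1 fixes V_0 = 5 V.
KCL at each unknown node (sum of currents leaving = 0; resistances in Ω):
  Node 1: (V_1 - 5)/33 + (V_1 - V_2)/51000 = 0
  Node 2: (V_2 - V_1)/51000 + (V_2 - 0)/9100 = 0
Collecting terms (coefficients in siemens):
  0.03032·V_1 - 0.00001961·V_2 = 0.1515
  0.0001295·V_2 - 0.00001961·V_1 = 0
Determinant D = (0.03032)(0.0001295) - (-0.00001961)(-0.00001961) = 0.000003926
V_1 = [(0.1515)(0.0001295) - (-0.00001961)(0)]/D = 4.997 V
V_2 = [(0.03032)(0) - (0.1515)(-0.00001961)]/D = 0.7567 V
I_R3 = (V_2 - V_3)/R3 = (0.7567 - 0)/9100 = 0.00008315 A
|I_R3| = 0.00008315 A

Final answer: |I_R3| = 8.315e-05 A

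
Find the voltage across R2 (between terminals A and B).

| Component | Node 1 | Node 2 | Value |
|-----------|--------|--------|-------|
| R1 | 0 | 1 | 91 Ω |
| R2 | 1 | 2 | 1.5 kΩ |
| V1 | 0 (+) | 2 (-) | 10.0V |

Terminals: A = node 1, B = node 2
R1 and R2 are in series across V1 (node 0 → node 1 → node 2), and the output A–B is taken across R2, so this is a voltage divider.
Series current: I = V1/(R1 + R2) = 10/(91 + 1500) = 10/1591 = 0.006285 A
V_R2 = I × R2 = V1 × R2/(R1 + R2) = 10 × 1500/1591 = 9.428 V

Final answer: 9.428 V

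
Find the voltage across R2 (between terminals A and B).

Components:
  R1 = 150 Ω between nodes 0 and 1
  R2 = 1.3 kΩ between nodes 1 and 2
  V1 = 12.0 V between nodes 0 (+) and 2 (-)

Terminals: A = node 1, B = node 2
R1 and R2 are in series across V1 (node 0 → node 1 → node 2), and the output A–B is taken across R2, so this is a voltage divider.
Series current: I = V1/(R1 + R2) = 12/(150 + 1300) = 12/1450 = 0.008276 A
V_R2 = I × R2 = V1 × R2/(R1 + R2) = 12 × 1300/1450 = 10.76 V

Final answer: 10.76 V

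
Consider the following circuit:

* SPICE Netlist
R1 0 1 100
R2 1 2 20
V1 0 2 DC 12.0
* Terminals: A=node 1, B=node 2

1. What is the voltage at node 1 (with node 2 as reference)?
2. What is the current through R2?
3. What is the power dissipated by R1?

Nodal analysis, taking node 2 as the 0 V reference.
Source V1 fixes V_0 = 12 V.
KCL at each unknown node (sum of currents leaving = 0; resistances in Ω):
  Node 1: (V_1 - 12)/100 + (V_1 - 0)/20 = 0
Collecting terms: 0.06 × V_1 = 0.12  =>  V_1 = 2 V
Part 1:
  Read off the nodal solution: V_1 = 2 V
Part 2:
  I_R2 = (V_1 - V_2)/R2 = (2 - 0)/20 = 0.1 A
  Magnitude: I_R2 = 0.1 A
Part 3:
  I_R1 = (V_0 - V_1)/R1 = (12 - 2)/100 = 0.1 A
  P_R1 = I_R1² × R1 = (0.1)² × 100 = 1 W

Final answers:
1. V_1 = 2 V
2. I_R2 = 0.1 A
3. P_R1 = 1 W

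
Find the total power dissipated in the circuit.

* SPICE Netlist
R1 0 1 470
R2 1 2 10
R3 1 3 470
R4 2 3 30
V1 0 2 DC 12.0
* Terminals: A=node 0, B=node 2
Nodal analysis, taking node 2 as the 0 V reference.
Source V1 fixes V_0 = 12 V.
KCL at each unknown node (sum of currents leaving = 0; resistances in Ω):
  Node 1: (V_1 - 12)/470 + (V_1 - 0)/10 + (V_1 - V_3)/470 = 0
  Node 3: (V_3 - V_1)/470 + (V_3 - 0)/30 = 0
Collecting terms (coefficients in siemens):
  0.1043·V_1 - 0.002128·V_3 = 0.02553
  0.03546·V_3 - 0.002128·V_1 = 0
Determinant D = (0.1043)(0.03546) - (-0.002128)(-0.002128) = 0.003692
V_1 = [(0.02553)(0.03546) - (-0.002128)(0)]/D = 0.2452 V
V_3 = [(0.1043)(0) - (0.02553)(-0.002128)]/D = 0.01471 V
Power in each resistor, P = (ΔV)²/R:
  P_R1 = (12 - 0.2452)²/470 = 0.294 W
  P_R2 = (0.2452 - 0)²/10 = 0.006012 W
  P_R3 = (0.2452 - 0.01471)²/470 = 0.000113 W
  P_R4 = (0 - 0.01471)²/30 = 0.000007215 W
P_total = P_R1 + P_R2 + P_R3 + P_R4 = 0.3001 W

Final answer: 0.3001 W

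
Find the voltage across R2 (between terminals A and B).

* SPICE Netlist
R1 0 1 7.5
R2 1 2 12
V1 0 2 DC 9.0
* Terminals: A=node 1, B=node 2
R1 and R2 are in series across V1 (node 0 → node 1 → node 2), and the output A–B is taken across R2, so this is a voltage divider.
Series current: I = V1/(R1 + R2) = 9/(7.5 + 12) = 9/19.5 = 0.4615 A
V_R2 = I × R2 = V1 × R2/(R1 + R2) = 9 × 12/19.5 = 5.538 V

Final answer: 5.538 V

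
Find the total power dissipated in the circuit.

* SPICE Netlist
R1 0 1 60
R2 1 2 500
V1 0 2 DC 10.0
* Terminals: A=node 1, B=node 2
Nodal analysis, taking node 2 as the 0 V reference.
Source V1 fixes V_0 = 10 V.
KCL at each unknown node (sum of currents leaving = 0; resistances in Ω):
  Node 1: (V_1 - 10)/60 + (V_1 - 0)/500 = 0
Collecting terms: 0.01867 × V_1 = 0.1667  =>  V_1 = 8.929 V
Power in each resistor, P = (ΔV)²/R:
  P_R1 = (10 - 8.929)²/60 = 0.01913 W
  P_R2 = (8.929 - 0)²/500 = 0.1594 W
P_total = P_R1 + P_R2 = 0.1786 W

Final answer: 0.1786 W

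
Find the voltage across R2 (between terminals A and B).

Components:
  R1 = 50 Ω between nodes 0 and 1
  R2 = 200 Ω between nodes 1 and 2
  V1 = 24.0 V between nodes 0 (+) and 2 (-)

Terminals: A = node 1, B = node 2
R1 and R2 are in series across V1 (node 0 → node 1 → node 2), and the output A–B is taken across R2, so this is a voltage divider.
Series current: I = V1/(R1 + R2) = 24/(50 + 200) = 24/250 = 0.096 A
V_R2 = I × R2 = V1 × R2/(R1 + R2) = 24 × 200/250 = 19.2 V

Final answer: 19.2 V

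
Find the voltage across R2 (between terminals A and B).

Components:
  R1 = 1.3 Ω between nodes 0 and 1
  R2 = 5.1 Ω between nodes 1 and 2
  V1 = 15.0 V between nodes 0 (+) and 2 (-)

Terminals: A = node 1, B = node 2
R1 and R2 are in series across V1 (node 0 → node 1 → node 2), and the output A–B is taken across R2, so this is a voltage divider.
Series current: I = V1/(R1 + R2) = 15/(1.3 + 5.1) = 15/6.4 = 2.344 A
V_R2 = I × R2 = V1 × R2/(R1 + R2) = 15 × 5.1/6.4 = 11.95 V

Final answer: 11.95 V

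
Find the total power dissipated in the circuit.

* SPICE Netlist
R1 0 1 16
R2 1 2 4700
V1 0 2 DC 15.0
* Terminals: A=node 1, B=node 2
Nodal analysis, taking node 2 as the 0 V reference.
Source V1 fixes V_0 = 15 V.
KCL at each unknown node (sum of currents leaving = 0; resistances in Ω):
  Node 1: (V_1 - 15)/16 + (V_1 - 0)/4700 = 0
Collecting terms: 0.06271 × V_1 = 0.9375  =>  V_1 = 14.95 V
Power in each resistor, P = (ΔV)²/R:
  P_R1 = (15 - 14.95)²/16 = 0.0001619 W
  P_R2 = (14.95 - 0)²/4700 = 0.04755 W
P_total = P_R1 + P_R2 = 0.04771 W

Final answer: 0.04771 W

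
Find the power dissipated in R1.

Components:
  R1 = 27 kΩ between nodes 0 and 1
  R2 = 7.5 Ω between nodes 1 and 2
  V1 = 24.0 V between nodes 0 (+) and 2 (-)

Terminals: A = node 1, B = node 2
Nodal analysis, taking node 2 as the 0 V reference.
Source V1 fixes V_0 = 24 V.
KCL at each unknown node (sum of currents leaving = 0; resistances in Ω):
  Node 1: (V_1 - 24)/27000 + (V_1 - 0)/7.5 = 0
Collecting terms: 0.1334 × V_1 = 0.0008889  =>  V_1 = 0.006665 V
I_R1 = (V_0 - V_1)/R1 = (24 - 0.006665)/27000 = 0.0008886 A
P_R1 = I_R1² × R1 = (0.0008886)² × 27000 = 0.02132 W

Final answer: 0.02132 W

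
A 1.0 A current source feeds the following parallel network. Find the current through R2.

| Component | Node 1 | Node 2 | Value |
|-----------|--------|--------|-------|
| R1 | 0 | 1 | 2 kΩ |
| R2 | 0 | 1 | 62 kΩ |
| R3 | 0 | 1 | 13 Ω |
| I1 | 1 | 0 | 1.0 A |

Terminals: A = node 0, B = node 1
All resistors sit directly between nodes 0 and 1, so they are in parallel and share one voltage V; the full source current 1 A splits among them.
1/R_par = 1/2000 + 1/62000 + 1/13 = 0.07744 S  =>  R_par = 12.91 Ω
V = I × R_par = 1 × 12.91 = 12.91 V
I_R2 = V/R2 = 12.91/62000 = 0.0002083 A

Final answer: 0.0002083 A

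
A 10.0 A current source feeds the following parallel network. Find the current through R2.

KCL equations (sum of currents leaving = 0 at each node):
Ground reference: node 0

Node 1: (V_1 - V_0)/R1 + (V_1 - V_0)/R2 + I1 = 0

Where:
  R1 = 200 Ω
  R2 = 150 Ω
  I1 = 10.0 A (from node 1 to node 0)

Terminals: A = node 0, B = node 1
All resistors sit directly between nodes 0 and 1, so they are in parallel and share one voltage V; the full source current 10 A splits among them.
1/R_par = 1/200 + 1/150 = 0.01167 S  =>  R_par = 85.71 Ω
V = I × R_par = 10 × 85.71 = 857.1 V
I_R2 = V/R2 = 857.1/150 = 5.714 A

Final answer: 5.714 A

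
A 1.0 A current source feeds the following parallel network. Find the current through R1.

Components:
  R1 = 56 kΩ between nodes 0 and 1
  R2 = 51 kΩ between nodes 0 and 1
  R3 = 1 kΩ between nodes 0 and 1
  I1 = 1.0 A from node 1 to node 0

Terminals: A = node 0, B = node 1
All resistors sit directly between nodes 0 and 1, so they are in parallel and share one voltage V; the full source current 1 A splits among them.
1/R_par = 1/56000 + 1/51000 + 1/1000 = 0.001037 S  =>  R_par = 963.9 Ω
V = I × R_par = 1 × 963.9 = 963.9 V
I_R1 = V/R1 = 963.9/56000 = 0.01721 A

Final answer: 0.01721 A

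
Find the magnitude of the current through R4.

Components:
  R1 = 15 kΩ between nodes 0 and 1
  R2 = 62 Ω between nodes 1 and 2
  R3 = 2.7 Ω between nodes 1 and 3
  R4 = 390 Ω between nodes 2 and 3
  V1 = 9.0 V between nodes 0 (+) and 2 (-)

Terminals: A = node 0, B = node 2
Nodal analysis, taking node 2 as the 0 V reference.
Source V1 fixes V_0 = 9 V.
KCL at each unknown node (sum of currents leaving = 0; resistances in Ω):
  Node 1: (V_1 - 9)/15000 + (V_1 - 0)/62 + (V_1 - V_3)/2.7 = 0
  Node 3: (V_3 - V_1)/2.7 + (V_3 - 0)/390 = 0
Collecting terms (coefficients in siemens):
  0.3866·V_1 - 0.3704·V_3 = 0.0006
  0.3729·V_3 - 0.3704·V_1 = 0
Determinant D = (0.3866)(0.3729) - (-0.3704)(-0.3704) = 0.00699
V_1 = [(0.0006)(0.3729) - (-0.3704)(0)]/D = 0.03201 V
V_3 = [(0.3866)(0) - (0.0006)(-0.3704)]/D = 0.03179 V
I_R4 = (V_2 - V_3)/R4 = (0 - 0.03179)/390 = -0.00008152 A
|I_R4| = 0.00008152 A

Final answer: |I_R4| = 8.152e-05 A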